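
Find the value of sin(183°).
sin(183°) = -0.05234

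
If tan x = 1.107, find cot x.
cot x = 1/tan x = 0.9033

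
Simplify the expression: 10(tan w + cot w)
10(tan w + cot w) = 10(sec w csc w) (using Quotient identities)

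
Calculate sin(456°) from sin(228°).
sin(456°) = 2 sin 228° cos 228° = 0.9945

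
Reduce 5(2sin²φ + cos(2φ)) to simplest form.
5(2sin²φ + cos(2φ)) = 5 (using Double angle)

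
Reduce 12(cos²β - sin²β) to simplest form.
12(cos²β - sin²β) = 12(cos(2β)) (using Double angle)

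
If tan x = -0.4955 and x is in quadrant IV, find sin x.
sin x = -0.444 (using tan²x + 1 = sec²x)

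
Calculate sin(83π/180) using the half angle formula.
sin(83π/180) = √((1 - cos 83π/90)/2) = 0.9925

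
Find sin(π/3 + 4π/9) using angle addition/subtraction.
sin(π/3 + 4π/9) = sin π/3 cos 4π/9 + cos π/3 sin 4π/9 = 0.6428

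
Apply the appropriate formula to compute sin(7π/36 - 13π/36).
sin(7π/36 - 13π/36) = sin 7π/36 cos 13π/36 - cos 7π/36 sin 13π/36 = -1/2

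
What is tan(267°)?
tan(267°) = 19.08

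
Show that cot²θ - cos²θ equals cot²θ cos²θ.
LHS = cos²θ/sin²θ - cos²θ = cos²θ(1/sin²θ - 1) = cos²θ · (1 - sin²θ)/sin²θ = cos²θ · cos²θ/sin²θ = cos²θ · cot²θ = RHS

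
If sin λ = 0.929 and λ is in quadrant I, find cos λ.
cos λ = 0.3701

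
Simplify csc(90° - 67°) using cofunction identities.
csc(90° - 67°) = sec(67°)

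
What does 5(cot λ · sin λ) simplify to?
5(cot λ · sin λ) = 5(cos λ) (using Quotient identity)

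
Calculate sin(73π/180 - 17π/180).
sin(73π/180 - 17π/180) = sin 73π/180 cos 17π/180 - cos 73π/180 sin 17π/180 = 0.829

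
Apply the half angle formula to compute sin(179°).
sin(179°) = √((1 - cos 358°)/2) = 0.01745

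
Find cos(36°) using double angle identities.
cos(36°) = 2cos²18° - 1 = 0.809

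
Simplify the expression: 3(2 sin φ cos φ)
3(2 sin φ cos φ) = 3(sin(2φ)) (using Double angle)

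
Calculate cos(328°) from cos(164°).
cos(328°) = cos²164° - sin²164° = 0.848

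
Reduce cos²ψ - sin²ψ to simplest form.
cos²ψ - sin²ψ = cos(2ψ) (using Double angle)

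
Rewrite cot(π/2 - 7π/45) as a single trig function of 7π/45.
cot(π/2 - 7π/45) = tan(7π/45)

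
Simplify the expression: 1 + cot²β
1 + cot²β = csc²β (using Pythagorean identity)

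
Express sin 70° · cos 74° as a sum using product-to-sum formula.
sin 70° cos 74° = (1/2)[sin(70°+74°) + sin(70°-74°)]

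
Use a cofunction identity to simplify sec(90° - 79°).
sec(90° - 79°) = csc(79°)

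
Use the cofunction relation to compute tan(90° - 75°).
tan(90° - 75°) = cot(75°) = 2-√3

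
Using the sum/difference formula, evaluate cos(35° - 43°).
cos(35° - 43°) = cos 35° cos 43° + sin 35° sin 43° = 0.9903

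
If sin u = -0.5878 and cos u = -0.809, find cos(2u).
cos(2u) = cos²u - sin²u = 0.309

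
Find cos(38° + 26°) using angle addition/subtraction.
cos(38° + 26°) = cos 38° cos 26° - sin 38° sin 26° = 0.4384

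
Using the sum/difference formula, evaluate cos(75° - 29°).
cos(75° - 29°) = cos 75° cos 29° + sin 75° sin 29° = 0.6947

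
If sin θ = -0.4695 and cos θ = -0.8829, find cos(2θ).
cos(2θ) = cos²θ - sin²θ = 0.5591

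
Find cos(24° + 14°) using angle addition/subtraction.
cos(24° + 14°) = cos 24° cos 14° - sin 24° sin 14° = 0.788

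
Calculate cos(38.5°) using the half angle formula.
cos(38.5°) = √((1 + cos 77°)/2) = 0.7826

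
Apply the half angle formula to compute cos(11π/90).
cos(11π/90) = √((1 + cos 11π/45)/2) = 0.9272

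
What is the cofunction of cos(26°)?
cos(26°) = sin(90° - 26°) = sin(64°)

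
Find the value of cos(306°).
cos(306°) = 0.5878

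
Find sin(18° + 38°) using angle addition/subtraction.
sin(18° + 38°) = sin 18° cos 38° + cos 18° sin 38° = 0.829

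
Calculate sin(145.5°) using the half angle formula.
sin(145.5°) = √((1 - cos 291°)/2) = 0.5664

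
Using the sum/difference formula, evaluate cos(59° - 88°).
cos(59° - 88°) = cos 59° cos 88° + sin 59° sin 88° = 0.8746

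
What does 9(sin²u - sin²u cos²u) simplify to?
9(sin²u - sin²u cos²u) = 9(sin⁴u) (using Factoring)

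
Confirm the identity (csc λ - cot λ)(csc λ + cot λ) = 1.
LHS = csc²λ - cot²λ = (1 + cot²λ) - cot²λ = 1 = RHS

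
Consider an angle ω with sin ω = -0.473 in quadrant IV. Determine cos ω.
cos ω = √(1 - sin²ω) = 0.8811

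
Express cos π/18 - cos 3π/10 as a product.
cos π/18 - cos 3π/10 = -2 sin(8π/45) sin(-11π/90)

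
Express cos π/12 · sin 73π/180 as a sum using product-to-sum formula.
cos π/12 sin 73π/180 = (1/2)[sin(π/12+73π/180) - sin(π/12-73π/180)]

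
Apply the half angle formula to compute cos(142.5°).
cos(142.5°) = -√((1 + cos 285°)/2) = -0.7934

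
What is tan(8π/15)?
tan(8π/15) = -9.514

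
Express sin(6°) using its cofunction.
sin(6°) = cos(90° - 6°) = cos(84°)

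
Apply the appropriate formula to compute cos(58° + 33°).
cos(58° + 33°) = cos 58° cos 33° - sin 58° sin 33° = -0.01745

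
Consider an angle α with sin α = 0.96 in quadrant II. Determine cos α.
cos α = ±√(1 - sin²α) = -0.28 (negative in QII)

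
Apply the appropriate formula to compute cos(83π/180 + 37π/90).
cos(83π/180 + 37π/90) = cos 83π/180 cos 37π/90 - sin 83π/180 sin 37π/90 = -0.9205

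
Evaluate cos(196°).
cos(196°) = -0.9613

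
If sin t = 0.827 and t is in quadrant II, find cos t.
cos t = -0.5622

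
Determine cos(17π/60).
cos(17π/60) = 0.6293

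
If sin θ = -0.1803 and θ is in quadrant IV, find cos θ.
cos θ = 0.9836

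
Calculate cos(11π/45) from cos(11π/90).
cos(11π/45) = cos²11π/90 - sin²11π/90 = 0.7193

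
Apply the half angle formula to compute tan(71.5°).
tan(71.5°) = sin 143° / (1 + cos 143°) = 2.989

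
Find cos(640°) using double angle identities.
cos(640°) = cos²320° - sin²320° = 0.1736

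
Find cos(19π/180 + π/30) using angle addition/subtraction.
cos(19π/180 + π/30) = cos 19π/180 cos π/30 - sin 19π/180 sin π/30 = 0.9063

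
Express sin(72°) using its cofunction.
sin(72°) = cos(90° - 72°) = cos(18°)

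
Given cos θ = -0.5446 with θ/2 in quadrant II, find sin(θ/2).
sin(θ/2) = ±√((1 - cos θ)/2); positive since θ/2 ∈ QII, so sin(θ/2) = 0.8788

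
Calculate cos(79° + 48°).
cos(79° + 48°) = cos 79° cos 48° - sin 79° sin 48° = -0.6018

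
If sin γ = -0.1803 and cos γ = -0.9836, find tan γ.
tan γ = sin γ / cos γ = 0.1833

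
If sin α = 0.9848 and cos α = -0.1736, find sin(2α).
sin(2α) = 2 sin α cos α = -0.3419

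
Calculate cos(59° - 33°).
cos(59° - 33°) = cos 59° cos 33° + sin 59° sin 33° = 0.8988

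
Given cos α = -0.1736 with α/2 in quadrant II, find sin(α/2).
sin(α/2) = ±√((1 - cos α)/2); positive since α/2 ∈ QII, so sin(α/2) = 0.766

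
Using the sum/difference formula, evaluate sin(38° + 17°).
sin(38° + 17°) = sin 38° cos 17° + cos 38° sin 17° = 0.8192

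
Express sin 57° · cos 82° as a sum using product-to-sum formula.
sin 57° cos 82° = (1/2)[sin(57°+82°) + sin(57°-82°)]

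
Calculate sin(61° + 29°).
sin(61° + 29°) = sin 61° cos 29° + cos 61° sin 29° = 1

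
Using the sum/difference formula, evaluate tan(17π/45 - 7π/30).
tan(17π/45 - 7π/30) = (tan 17π/45 - tan 7π/30)/(1 + tan 17π/45 tan 7π/30) = 0.4877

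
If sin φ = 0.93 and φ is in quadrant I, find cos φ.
cos φ = 0.3676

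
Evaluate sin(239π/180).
sin(239π/180) = -0.8572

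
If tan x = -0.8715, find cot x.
cot x = 1/tan x = -1.147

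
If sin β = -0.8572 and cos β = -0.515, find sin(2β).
sin(2β) = 2 sin β cos β = 0.8829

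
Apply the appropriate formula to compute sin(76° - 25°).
sin(76° - 25°) = sin 76° cos 25° - cos 76° sin 25° = 0.7771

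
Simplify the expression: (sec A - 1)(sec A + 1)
(sec A - 1)(sec A + 1) = tan²A (using Diff. of squares)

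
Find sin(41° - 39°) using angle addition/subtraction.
sin(41° - 39°) = sin 41° cos 39° - cos 41° sin 39° = 0.0349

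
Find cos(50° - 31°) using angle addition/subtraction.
cos(50° - 31°) = cos 50° cos 31° + sin 50° sin 31° = 0.9455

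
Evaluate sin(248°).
sin(248°) = -0.9272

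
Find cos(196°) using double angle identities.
cos(196°) = cos²98° - sin²98° = -0.9613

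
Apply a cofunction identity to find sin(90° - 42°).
sin(90° - 42°) = cos(42°) = 0.7431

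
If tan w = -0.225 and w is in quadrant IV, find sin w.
sin w = -0.2195 (using tan²w + 1 = sec²w)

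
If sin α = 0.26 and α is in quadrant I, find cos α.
cos α = 0.9656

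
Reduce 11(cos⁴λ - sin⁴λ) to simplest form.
11(cos⁴λ - sin⁴λ) = 11(cos(2λ)) (using Factoring + double angle)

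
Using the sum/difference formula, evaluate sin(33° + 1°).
sin(33° + 1°) = sin 33° cos 1° + cos 33° sin 1° = 0.5592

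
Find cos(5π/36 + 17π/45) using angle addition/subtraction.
cos(5π/36 + 17π/45) = cos 5π/36 cos 17π/45 - sin 5π/36 sin 17π/45 = -0.05234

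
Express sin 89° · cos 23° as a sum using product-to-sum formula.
sin 89° cos 23° = (1/2)[sin(89°+23°) + sin(89°-23°)]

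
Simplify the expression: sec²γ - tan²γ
sec²γ - tan²γ = 1 (using Pythagorean identity)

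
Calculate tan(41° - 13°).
tan(41° - 13°) = (tan 41° - tan 13°)/(1 + tan 41° tan 13°) = 0.5317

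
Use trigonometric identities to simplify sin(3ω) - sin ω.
sin(3ω) - sin ω = 2 cos(2ω) sin ω (using Sum-to-product)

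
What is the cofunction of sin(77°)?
sin(77°) = cos(90° - 77°) = cos(13°)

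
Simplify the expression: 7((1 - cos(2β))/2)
7((1 - cos(2β))/2) = 7(sin²β) (using Power reduction)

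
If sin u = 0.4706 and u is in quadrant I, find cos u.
cos u = 0.8823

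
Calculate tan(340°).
tan(340°) = -0.364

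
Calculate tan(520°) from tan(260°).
tan(520°) = 2 tan 260° / (1 - tan²260°) = -0.364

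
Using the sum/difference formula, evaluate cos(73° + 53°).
cos(73° + 53°) = cos 73° cos 53° - sin 73° sin 53° = -0.5878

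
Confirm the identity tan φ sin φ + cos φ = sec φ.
LHS = sin²φ/cos φ + cos φ = (sin²φ + cos²φ)/cos φ = 1/cos φ = sec φ = RHS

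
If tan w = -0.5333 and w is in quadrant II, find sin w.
sin w = 0.4706 (using tan²w + 1 = sec²w)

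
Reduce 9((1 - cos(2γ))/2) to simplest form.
9((1 - cos(2γ))/2) = 9(sin²γ) (using Power reduction)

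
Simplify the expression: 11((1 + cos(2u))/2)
11((1 + cos(2u))/2) = 11(cos²u) (using Power reduction)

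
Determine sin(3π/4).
sin(3π/4) = √2/2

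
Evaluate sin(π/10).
sin(π/10) = 0.309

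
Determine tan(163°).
tan(163°) = -0.3057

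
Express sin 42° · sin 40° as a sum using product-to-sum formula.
sin 42° sin 40° = (1/2)[cos(42°-40°) - cos(42°+40°)]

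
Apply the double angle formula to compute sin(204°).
sin(204°) = 2 sin 102° cos 102° = -0.4067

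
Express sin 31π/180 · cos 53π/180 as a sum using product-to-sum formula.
sin 31π/180 cos 53π/180 = (1/2)[sin(31π/180+53π/180) + sin(31π/180-53π/180)]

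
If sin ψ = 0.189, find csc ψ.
csc ψ = 1/sin ψ = 5.291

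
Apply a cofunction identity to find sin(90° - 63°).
sin(90° - 63°) = cos(63°) = 0.454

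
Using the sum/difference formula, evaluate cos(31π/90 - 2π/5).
cos(31π/90 - 2π/5) = cos 31π/90 cos 2π/5 + sin 31π/90 sin 2π/5 = 0.9848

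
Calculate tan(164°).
tan(164°) = -0.2867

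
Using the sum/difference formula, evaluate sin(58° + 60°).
sin(58° + 60°) = sin 58° cos 60° + cos 58° sin 60° = 0.8829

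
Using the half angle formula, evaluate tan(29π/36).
tan(29π/36) = sin 29π/18 / (1 + cos 29π/18) = -0.7002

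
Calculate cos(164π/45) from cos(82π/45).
cos(164π/45) = cos²82π/45 - sin²82π/45 = 0.4384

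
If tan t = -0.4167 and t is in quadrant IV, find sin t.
sin t = -0.3846 (using tan²t + 1 = sec²t)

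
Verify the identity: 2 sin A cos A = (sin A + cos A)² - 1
RHS = sin²A + 2 sin A cos A + cos²A - 1 = (sin²A + cos²A) + 2 sin A cos A - 1 = 1 + 2 sin A cos A - 1 = 2 sin A cos A = LHS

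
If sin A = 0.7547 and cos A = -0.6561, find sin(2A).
sin(2A) = 2 sin A cos A = -0.9903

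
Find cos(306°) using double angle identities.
cos(306°) = 2cos²153° - 1 = 0.5878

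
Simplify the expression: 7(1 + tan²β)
7(1 + tan²β) = 7(sec²β) (using Pythagorean identity)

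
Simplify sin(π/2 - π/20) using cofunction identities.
sin(π/2 - π/20) = cos(π/20)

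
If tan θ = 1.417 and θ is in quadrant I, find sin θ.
sin θ = 0.817 (using tan²θ + 1 = sec²θ)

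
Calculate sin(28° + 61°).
sin(28° + 61°) = sin 28° cos 61° + cos 28° sin 61° = 0.9998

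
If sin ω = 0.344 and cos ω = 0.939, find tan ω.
tan ω = sin ω / cos ω = 0.3663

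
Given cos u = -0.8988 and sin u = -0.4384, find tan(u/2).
tan(u/2) = sin u / (1 + cos u) = -4.332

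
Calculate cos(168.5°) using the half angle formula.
cos(168.5°) = -√((1 + cos 337°)/2) = -0.9799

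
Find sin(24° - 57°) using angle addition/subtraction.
sin(24° - 57°) = sin 24° cos 57° - cos 24° sin 57° = -0.5446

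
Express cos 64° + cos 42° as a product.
cos 64° + cos 42° = 2 cos(53°) cos(11°)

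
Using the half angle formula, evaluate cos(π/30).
cos(π/30) = √((1 + cos π/15)/2) = 0.9945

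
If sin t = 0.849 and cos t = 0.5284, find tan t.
tan t = sin t / cos t = 1.607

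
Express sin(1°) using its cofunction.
sin(1°) = cos(90° - 1°) = cos(89°)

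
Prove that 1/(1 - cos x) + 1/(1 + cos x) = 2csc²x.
LHS = [(1 + cos x) + (1 - cos x)] / [(1 - cos x)(1 + cos x)] = 2/(1 - cos²x) = 2/sin²x = 2csc²x = RHS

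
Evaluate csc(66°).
csc(66°) = 1.095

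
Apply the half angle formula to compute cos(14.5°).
cos(14.5°) = √((1 + cos 29°)/2) = 0.9681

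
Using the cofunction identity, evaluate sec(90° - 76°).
sec(90° - 76°) = csc(76°) = 1.031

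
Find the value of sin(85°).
sin(85°) = 0.9962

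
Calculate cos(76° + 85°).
cos(76° + 85°) = cos 76° cos 85° - sin 76° sin 85° = -0.9455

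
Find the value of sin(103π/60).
sin(103π/60) = -0.7771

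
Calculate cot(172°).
cot(172°) = -7.115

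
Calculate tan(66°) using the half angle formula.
tan(66°) = sin 132° / (1 + cos 132°) = 2.246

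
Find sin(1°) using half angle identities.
sin(1°) = √((1 - cos 2°)/2) = 0.01745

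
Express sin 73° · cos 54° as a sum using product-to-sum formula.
sin 73° cos 54° = (1/2)[sin(73°+54°) + sin(73°-54°)]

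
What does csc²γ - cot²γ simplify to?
csc²γ - cot²γ = 1 (using Pythagorean identity)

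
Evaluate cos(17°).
cos(17°) = 0.9563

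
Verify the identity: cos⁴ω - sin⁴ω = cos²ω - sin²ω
LHS = (cos²ω - sin²ω)(cos²ω + sin²ω) = (cos²ω - sin²ω) · 1 = cos²ω - sin²ω = RHS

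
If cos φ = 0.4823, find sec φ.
sec φ = 1/cos φ = 2.073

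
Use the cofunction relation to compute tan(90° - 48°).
tan(90° - 48°) = cot(48°) = 0.9004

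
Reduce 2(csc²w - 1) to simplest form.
2(csc²w - 1) = 2(cot²w) (using Pythagorean identity)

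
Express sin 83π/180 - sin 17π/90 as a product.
sin 83π/180 - sin 17π/90 = 2 cos(13π/40) sin(49π/360)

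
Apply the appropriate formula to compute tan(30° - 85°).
tan(30° - 85°) = (tan 30° - tan 85°)/(1 + tan 30° tan 85°) = -1.428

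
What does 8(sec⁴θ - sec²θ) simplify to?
8(sec⁴θ - sec²θ) = 8(tan⁴θ + tan²θ) (using Pythagorean)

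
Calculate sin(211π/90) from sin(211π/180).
sin(211π/90) = 2 sin 211π/180 cos 211π/180 = 0.8829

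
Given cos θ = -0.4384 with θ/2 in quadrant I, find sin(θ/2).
sin(θ/2) = ±√((1 - cos θ)/2); positive since θ/2 ∈ QI, so sin(θ/2) = 0.8481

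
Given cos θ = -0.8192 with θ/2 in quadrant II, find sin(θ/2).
sin(θ/2) = ±√((1 - cos θ)/2); positive since θ/2 ∈ QII, so sin(θ/2) = 0.9537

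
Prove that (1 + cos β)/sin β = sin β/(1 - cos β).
RHS = sin β(1 + cos β) / ((1 - cos β)(1 + cos β)) = sin β(1 + cos β) / (1 - cos²β) = sin β(1 + cos β) / sin²β = (1 + cos β)/sin β = LHS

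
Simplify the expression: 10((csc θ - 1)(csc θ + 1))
10((csc θ - 1)(csc θ + 1)) = 10(cot²θ) (using Diff. of squares)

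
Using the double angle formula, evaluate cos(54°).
cos(54°) = cos²27° - sin²27° = 0.5878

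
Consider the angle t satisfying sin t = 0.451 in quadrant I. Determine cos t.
cos t = √(1 - sin²t) = 0.8925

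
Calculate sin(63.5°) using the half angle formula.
sin(63.5°) = √((1 - cos 127°)/2) = 0.8949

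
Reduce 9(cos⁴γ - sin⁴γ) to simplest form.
9(cos⁴γ - sin⁴γ) = 9(cos(2γ)) (using Factoring + double angle)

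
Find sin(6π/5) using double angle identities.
sin(6π/5) = 2 sin 3π/5 cos 3π/5 = -0.5878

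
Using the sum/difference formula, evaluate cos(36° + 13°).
cos(36° + 13°) = cos 36° cos 13° - sin 36° sin 13° = 0.6561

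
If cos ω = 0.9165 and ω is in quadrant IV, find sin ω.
sin ω = -0.4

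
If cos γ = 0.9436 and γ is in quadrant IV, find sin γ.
sin γ = -0.3311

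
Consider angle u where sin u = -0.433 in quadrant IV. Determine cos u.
cos u = √(1 - sin²u) = 0.9014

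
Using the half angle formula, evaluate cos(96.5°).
cos(96.5°) = -√((1 + cos 193°)/2) = -0.1132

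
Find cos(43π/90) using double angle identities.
cos(43π/90) = cos²43π/180 - sin²43π/180 = 0.06976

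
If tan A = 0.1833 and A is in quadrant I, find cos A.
cos A = 0.9836 (using tan²A + 1 = sec²A)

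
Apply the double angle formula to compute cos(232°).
cos(232°) = cos²116° - sin²116° = -0.6157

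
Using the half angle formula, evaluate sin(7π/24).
sin(7π/24) = √((1 - cos 7π/12)/2) = 0.7934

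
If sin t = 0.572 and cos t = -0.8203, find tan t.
tan t = sin t / cos t = -0.6973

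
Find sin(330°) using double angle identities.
sin(330°) = 2 sin 165° cos 165° = -1/2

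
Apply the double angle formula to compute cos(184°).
cos(184°) = cos²92° - sin²92° = -0.9976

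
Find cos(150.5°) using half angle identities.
cos(150.5°) = -√((1 + cos 301°)/2) = -0.8704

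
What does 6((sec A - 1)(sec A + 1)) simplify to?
6((sec A - 1)(sec A + 1)) = 6(tan²A) (using Diff. of squares)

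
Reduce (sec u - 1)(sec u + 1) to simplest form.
(sec u - 1)(sec u + 1) = tan²u (using Diff. of squares)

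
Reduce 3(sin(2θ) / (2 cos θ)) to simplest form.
3(sin(2θ) / (2 cos θ)) = 3(sin θ) (using Double angle)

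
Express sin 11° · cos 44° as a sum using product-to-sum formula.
sin 11° cos 44° = (1/2)[sin(11°+44°) + sin(11°-44°)]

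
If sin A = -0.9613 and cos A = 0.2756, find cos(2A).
cos(2A) = cos²A - sin²A = -0.8481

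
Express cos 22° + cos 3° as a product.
cos 22° + cos 3° = 2 cos(12.5°) cos(9.5°)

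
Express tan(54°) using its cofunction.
tan(54°) = cot(90° - 54°) = cot(36°)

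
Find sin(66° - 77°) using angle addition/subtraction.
sin(66° - 77°) = sin 66° cos 77° - cos 66° sin 77° = -0.1908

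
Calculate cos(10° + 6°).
cos(10° + 6°) = cos 10° cos 6° - sin 10° sin 6° = 0.9613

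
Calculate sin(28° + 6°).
sin(28° + 6°) = sin 28° cos 6° + cos 28° sin 6° = 0.5592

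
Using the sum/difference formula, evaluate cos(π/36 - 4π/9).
cos(π/36 - 4π/9) = cos π/36 cos 4π/9 + sin π/36 sin 4π/9 = (√6-√2)/4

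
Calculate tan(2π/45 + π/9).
tan(2π/45 + π/9) = (tan 2π/45 + tan π/9)/(1 - tan 2π/45 tan π/9) = 0.5317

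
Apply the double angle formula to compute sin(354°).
sin(354°) = 2 sin 177° cos 177° = -0.1045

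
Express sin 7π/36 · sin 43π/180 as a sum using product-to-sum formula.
sin 7π/36 sin 43π/180 = (1/2)[cos(7π/36-43π/180) - cos(7π/36+43π/180)]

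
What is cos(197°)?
cos(197°) = -0.9563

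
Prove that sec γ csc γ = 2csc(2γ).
RHS = 2/sin(2γ) = 2/(2 sin γ cos γ) = 1/(sin γ cos γ) = (1/cos γ)(1/sin γ) = sec γ csc γ = LHS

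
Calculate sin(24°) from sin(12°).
sin(24°) = 2 sin 12° cos 12° = 0.4067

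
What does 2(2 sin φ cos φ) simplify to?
2(2 sin φ cos φ) = 2(sin(2φ)) (using Double angle)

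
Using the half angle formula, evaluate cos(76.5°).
cos(76.5°) = √((1 + cos 153°)/2) = 0.2334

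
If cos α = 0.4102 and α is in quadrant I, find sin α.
sin α = 0.912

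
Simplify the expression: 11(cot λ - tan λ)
11(cot λ - tan λ) = 11(2 cot(2λ)) (using Double angle)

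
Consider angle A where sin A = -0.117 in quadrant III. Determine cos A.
cos A = ±√(1 - sin²A) = -0.9931 (negative in QIII)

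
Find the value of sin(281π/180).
sin(281π/180) = -0.9816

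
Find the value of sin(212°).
sin(212°) = -0.5299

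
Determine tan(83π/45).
tan(83π/45) = -0.5317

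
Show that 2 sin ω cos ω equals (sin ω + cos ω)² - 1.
RHS = sin²ω + 2 sin ω cos ω + cos²ω - 1 = (sin²ω + cos²ω) + 2 sin ω cos ω - 1 = 1 + 2 sin ω cos ω - 1 = 2 sin ω cos ω = LHS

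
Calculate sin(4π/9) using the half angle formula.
sin(4π/9) = √((1 - cos 8π/9)/2) = 0.9848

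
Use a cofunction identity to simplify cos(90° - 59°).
cos(90° - 59°) = sin(59°)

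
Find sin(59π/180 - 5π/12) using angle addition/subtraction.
sin(59π/180 - 5π/12) = sin 59π/180 cos 5π/12 - cos 59π/180 sin 5π/12 = -0.2756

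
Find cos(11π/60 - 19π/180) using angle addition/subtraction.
cos(11π/60 - 19π/180) = cos 11π/60 cos 19π/180 + sin 11π/60 sin 19π/180 = 0.9703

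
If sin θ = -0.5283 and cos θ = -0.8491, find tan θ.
tan θ = sin θ / cos θ = 0.6222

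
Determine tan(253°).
tan(253°) = 3.271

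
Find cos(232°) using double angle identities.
cos(232°) = cos²116° - sin²116° = -0.6157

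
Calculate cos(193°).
cos(193°) = -0.9744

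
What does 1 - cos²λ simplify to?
1 - cos²λ = sin²λ (using Pythagorean identity)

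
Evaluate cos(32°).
cos(32°) = 0.848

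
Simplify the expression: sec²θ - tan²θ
sec²θ - tan²θ = 1 (using Pythagorean identity)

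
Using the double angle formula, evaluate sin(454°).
sin(454°) = 2 sin 227° cos 227° = 0.9976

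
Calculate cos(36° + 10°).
cos(36° + 10°) = cos 36° cos 10° - sin 36° sin 10° = 0.6947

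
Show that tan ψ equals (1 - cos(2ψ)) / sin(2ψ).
RHS = 2sin²ψ / (2 sin ψ cos ψ) = sin ψ/cos ψ = tan ψ = LHS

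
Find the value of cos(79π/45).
cos(79π/45) = 0.7193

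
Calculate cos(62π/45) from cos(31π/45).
cos(62π/45) = 2cos²31π/45 - 1 = -0.3746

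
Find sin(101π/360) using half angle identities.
sin(101π/360) = √((1 - cos 101π/180)/2) = 0.7716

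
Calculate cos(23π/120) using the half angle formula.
cos(23π/120) = √((1 + cos 23π/60)/2) = 0.8241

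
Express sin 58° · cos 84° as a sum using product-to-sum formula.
sin 58° cos 84° = (1/2)[sin(58°+84°) + sin(58°-84°)]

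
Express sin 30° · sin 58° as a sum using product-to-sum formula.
sin 30° sin 58° = (1/2)[cos(30°-58°) - cos(30°+58°)]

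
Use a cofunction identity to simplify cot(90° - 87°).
cot(90° - 87°) = tan(87°)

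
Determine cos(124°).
cos(124°) = -0.5592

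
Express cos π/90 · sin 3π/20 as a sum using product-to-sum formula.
cos π/90 sin 3π/20 = (1/2)[sin(π/90+3π/20) - sin(π/90-3π/20)]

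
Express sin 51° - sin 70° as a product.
sin 51° - sin 70° = 2 cos(60.5°) sin(-9.5°)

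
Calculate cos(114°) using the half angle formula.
cos(114°) = -√((1 + cos 228°)/2) = -0.4067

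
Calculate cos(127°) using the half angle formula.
cos(127°) = -√((1 + cos 254°)/2) = -0.6018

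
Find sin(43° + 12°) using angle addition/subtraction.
sin(43° + 12°) = sin 43° cos 12° + cos 43° sin 12° = 0.8192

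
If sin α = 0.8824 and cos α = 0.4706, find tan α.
tan α = sin α / cos α = 1.875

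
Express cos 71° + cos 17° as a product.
cos 71° + cos 17° = 2 cos(44°) cos(27°)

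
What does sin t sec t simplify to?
sin t sec t = tan t (using Reciprocal + quotient)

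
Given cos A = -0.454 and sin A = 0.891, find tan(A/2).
tan(A/2) = sin A / (1 + cos A) = 1.632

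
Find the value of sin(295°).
sin(295°) = -0.9063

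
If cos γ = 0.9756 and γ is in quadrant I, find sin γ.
sin γ = 0.2196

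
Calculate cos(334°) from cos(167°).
cos(334°) = 2cos²167° - 1 = 0.8988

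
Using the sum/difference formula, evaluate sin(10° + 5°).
sin(10° + 5°) = sin 10° cos 5° + cos 10° sin 5° = (√6-√2)/4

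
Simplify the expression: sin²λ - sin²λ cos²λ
sin²λ - sin²λ cos²λ = sin⁴λ (using Factoring)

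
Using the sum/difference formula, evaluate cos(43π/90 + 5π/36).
cos(43π/90 + 5π/36) = cos 43π/90 cos 5π/36 - sin 43π/90 sin 5π/36 = -0.3584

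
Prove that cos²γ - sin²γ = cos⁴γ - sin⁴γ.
RHS = (cos²γ - sin²γ)(cos²γ + sin²γ) = (cos²γ - sin²γ) · 1 = cos²γ - sin²γ = LHS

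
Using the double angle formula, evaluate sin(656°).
sin(656°) = 2 sin 328° cos 328° = -0.8988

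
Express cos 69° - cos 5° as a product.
cos 69° - cos 5° = -2 sin(37°) sin(32°)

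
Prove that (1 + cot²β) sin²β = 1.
LHS = csc²β · sin²β = (1/sin²β) · sin²β = 1 = RHS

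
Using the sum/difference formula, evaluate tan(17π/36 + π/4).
tan(17π/36 + π/4) = (tan 17π/36 + tan π/4)/(1 - tan 17π/36 tan π/4) = -1.192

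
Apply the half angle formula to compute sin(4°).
sin(4°) = √((1 - cos 8°)/2) = 0.06976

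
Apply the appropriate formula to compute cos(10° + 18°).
cos(10° + 18°) = cos 10° cos 18° - sin 10° sin 18° = 0.8829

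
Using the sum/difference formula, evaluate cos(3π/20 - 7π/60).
cos(3π/20 - 7π/60) = cos 3π/20 cos 7π/60 + sin 3π/20 sin 7π/60 = 0.9945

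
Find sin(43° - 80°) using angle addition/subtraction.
sin(43° - 80°) = sin 43° cos 80° - cos 43° sin 80° = -0.6018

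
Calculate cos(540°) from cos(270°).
cos(540°) = cos²270° - sin²270° = -1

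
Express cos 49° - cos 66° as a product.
cos 49° - cos 66° = -2 sin(57.5°) sin(-8.5°)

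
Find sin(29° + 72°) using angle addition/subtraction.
sin(29° + 72°) = sin 29° cos 72° + cos 29° sin 72° = 0.9816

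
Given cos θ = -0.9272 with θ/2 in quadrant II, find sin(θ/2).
sin(θ/2) = ±√((1 - cos θ)/2); positive since θ/2 ∈ QII, so sin(θ/2) = 0.9816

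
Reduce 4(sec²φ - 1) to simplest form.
4(sec²φ - 1) = 4(tan²φ) (using Pythagorean identity)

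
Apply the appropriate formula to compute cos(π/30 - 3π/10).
cos(π/30 - 3π/10) = cos π/30 cos 3π/10 + sin π/30 sin 3π/10 = 0.6691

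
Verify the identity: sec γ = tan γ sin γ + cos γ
RHS = sin²γ/cos γ + cos γ = (sin²γ + cos²γ)/cos γ = 1/cos γ = sec γ = LHS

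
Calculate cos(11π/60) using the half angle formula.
cos(11π/60) = √((1 + cos 11π/30)/2) = 0.8387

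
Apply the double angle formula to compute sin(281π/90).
sin(281π/90) = 2 sin 281π/180 cos 281π/180 = -0.3746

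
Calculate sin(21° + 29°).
sin(21° + 29°) = sin 21° cos 29° + cos 21° sin 29° = 0.766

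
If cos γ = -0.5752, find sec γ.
sec γ = 1/cos γ = -1.739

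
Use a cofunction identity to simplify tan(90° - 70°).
tan(90° - 70°) = cot(70°)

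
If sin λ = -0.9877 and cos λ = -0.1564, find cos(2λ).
cos(2λ) = cos²λ - sin²λ = -0.9511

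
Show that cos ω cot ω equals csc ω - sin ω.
RHS = 1/sin ω - sin ω = (1 - sin²ω)/sin ω = cos²ω/sin ω = cos ω · (cos ω/sin ω) = cos ω cot ω = LHS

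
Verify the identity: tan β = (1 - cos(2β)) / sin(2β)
RHS = 2sin²β / (2 sin β cos β) = sin β/cos β = tan β = LHS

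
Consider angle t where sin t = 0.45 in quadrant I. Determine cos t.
cos t = √(1 - sin²t) = 0.893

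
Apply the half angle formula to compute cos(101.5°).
cos(101.5°) = -√((1 + cos 203°)/2) = -0.1994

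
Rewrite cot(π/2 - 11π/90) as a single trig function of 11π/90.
cot(π/2 - 11π/90) = tan(11π/90)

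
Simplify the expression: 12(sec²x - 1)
12(sec²x - 1) = 12(tan²x) (using Pythagorean identity)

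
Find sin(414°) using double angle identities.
sin(414°) = 2 sin 207° cos 207° = 0.809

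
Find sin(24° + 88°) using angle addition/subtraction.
sin(24° + 88°) = sin 24° cos 88° + cos 24° sin 88° = 0.9272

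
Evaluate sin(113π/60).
sin(113π/60) = -0.3584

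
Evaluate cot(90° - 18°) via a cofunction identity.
cot(90° - 18°) = tan(18°) = 0.3249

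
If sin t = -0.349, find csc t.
csc t = 1/sin t = -2.865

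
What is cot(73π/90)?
cot(73π/90) = -1.483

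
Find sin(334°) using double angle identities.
sin(334°) = 2 sin 167° cos 167° = -0.4384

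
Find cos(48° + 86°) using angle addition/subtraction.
cos(48° + 86°) = cos 48° cos 86° - sin 48° sin 86° = -0.6947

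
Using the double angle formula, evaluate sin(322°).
sin(322°) = 2 sin 161° cos 161° = -0.6157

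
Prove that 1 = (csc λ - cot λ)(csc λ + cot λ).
RHS = csc²λ - cot²λ = (1 + cot²λ) - cot²λ = 1 = LHS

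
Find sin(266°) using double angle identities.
sin(266°) = 2 sin 133° cos 133° = -0.9976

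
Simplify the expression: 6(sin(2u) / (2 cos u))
6(sin(2u) / (2 cos u)) = 6(sin u) (using Double angle)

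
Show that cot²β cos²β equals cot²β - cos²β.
RHS = cos²β/sin²β - cos²β = cos²β(1/sin²β - 1) = cos²β · (1 - sin²β)/sin²β = cos²β · cos²β/sin²β = cos²β · cot²β = LHS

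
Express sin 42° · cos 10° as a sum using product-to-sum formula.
sin 42° cos 10° = (1/2)[sin(42°+10°) + sin(42°-10°)]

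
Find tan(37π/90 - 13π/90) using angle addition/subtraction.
tan(37π/90 - 13π/90) = (tan 37π/90 - tan 13π/90)/(1 + tan 37π/90 tan 13π/90) = 1.111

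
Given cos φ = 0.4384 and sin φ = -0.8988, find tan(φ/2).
tan(φ/2) = sin φ / (1 + cos φ) = -0.6249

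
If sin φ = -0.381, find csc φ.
csc φ = 1/sin φ = -2.625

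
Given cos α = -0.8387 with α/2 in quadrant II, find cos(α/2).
cos(α/2) = ±√((1 + cos α)/2); negative since α/2 ∈ QII, so cos(α/2) = -0.284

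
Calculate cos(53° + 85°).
cos(53° + 85°) = cos 53° cos 85° - sin 53° sin 85° = -0.7431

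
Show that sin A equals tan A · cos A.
RHS = (sin A/cos A) · cos A = sin A = LHS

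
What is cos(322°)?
cos(322°) = 0.788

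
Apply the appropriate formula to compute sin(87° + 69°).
sin(87° + 69°) = sin 87° cos 69° + cos 87° sin 69° = 0.4067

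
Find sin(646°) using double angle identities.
sin(646°) = 2 sin 323° cos 323° = -0.9613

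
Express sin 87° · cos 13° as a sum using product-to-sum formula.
sin 87° cos 13° = (1/2)[sin(87°+13°) + sin(87°-13°)]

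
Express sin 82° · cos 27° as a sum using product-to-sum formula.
sin 82° cos 27° = (1/2)[sin(82°+27°) + sin(82°-27°)]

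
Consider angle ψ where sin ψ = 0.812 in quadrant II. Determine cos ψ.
cos ψ = ±√(1 - sin²ψ) = -0.5837 (negative in QII)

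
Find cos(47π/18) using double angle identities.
cos(47π/18) = cos²47π/36 - sin²47π/36 = -0.342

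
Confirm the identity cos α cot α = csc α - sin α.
RHS = 1/sin α - sin α = (1 - sin²α)/sin α = cos²α/sin α = cos α · (cos α/sin α) = cos α cot α = LHS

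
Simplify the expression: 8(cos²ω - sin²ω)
8(cos²ω - sin²ω) = 8(cos(2ω)) (using Double angle)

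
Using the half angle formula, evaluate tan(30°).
tan(30°) = sin 60° / (1 + cos 60°) = √3/3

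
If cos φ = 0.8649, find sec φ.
sec φ = 1/cos φ = 1.156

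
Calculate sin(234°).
sin(234°) = -0.809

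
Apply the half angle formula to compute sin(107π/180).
sin(107π/180) = √((1 - cos 107π/90)/2) = 0.9563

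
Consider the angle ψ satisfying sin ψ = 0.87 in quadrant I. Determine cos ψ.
cos ψ = √(1 - sin²ψ) = 0.4931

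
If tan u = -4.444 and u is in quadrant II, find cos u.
cos u = -0.2195 (using tan²u + 1 = sec²u)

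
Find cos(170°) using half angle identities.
cos(170°) = -√((1 + cos 340°)/2) = -0.9848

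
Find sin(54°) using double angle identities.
sin(54°) = 2 sin 27° cos 27° = 0.809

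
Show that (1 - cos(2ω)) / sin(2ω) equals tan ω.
LHS = 2sin²ω / (2 sin ω cos ω) = sin ω/cos ω = tan ω = RHS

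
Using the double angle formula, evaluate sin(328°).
sin(328°) = 2 sin 164° cos 164° = -0.5299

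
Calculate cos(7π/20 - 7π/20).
cos(7π/20 - 7π/20) = cos 7π/20 cos 7π/20 + sin 7π/20 sin 7π/20 = 1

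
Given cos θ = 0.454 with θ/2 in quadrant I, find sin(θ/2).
sin(θ/2) = ±√((1 - cos θ)/2); positive since θ/2 ∈ QI, so sin(θ/2) = 0.5225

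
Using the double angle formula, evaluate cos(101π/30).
cos(101π/30) = cos²101π/60 - sin²101π/60 = -0.4067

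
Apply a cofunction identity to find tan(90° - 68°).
tan(90° - 68°) = cot(68°) = 0.404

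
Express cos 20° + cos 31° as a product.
cos 20° + cos 31° = 2 cos(25.5°) cos(-5.5°)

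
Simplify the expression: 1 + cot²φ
1 + cot²φ = csc²φ (using Pythagorean identity)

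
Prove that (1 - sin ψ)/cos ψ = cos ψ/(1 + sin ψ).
LHS = (1 - sin ψ)(1 + sin ψ) / (cos ψ(1 + sin ψ)) = (1 - sin²ψ) / (cos ψ(1 + sin ψ)) = cos²ψ / (cos ψ(1 + sin ψ)) = cos ψ/(1 + sin ψ) = RHS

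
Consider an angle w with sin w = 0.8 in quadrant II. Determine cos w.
cos w = ±√(1 - sin²w) = -0.6 (negative in QII)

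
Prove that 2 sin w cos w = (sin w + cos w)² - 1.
RHS = sin²w + 2 sin w cos w + cos²w - 1 = (sin²w + cos²w) + 2 sin w cos w - 1 = 1 + 2 sin w cos w - 1 = 2 sin w cos w = LHS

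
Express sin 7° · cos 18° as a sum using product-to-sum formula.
sin 7° cos 18° = (1/2)[sin(7°+18°) + sin(7°-18°)]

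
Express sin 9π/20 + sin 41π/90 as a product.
sin 9π/20 + sin 41π/90 = 2 sin(163π/360) cos(-π/360)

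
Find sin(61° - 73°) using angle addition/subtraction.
sin(61° - 73°) = sin 61° cos 73° - cos 61° sin 73° = -0.2079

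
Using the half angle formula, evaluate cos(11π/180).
cos(11π/180) = √((1 + cos 11π/90)/2) = 0.9816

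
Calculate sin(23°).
sin(23°) = 0.3907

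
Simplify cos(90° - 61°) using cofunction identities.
cos(90° - 61°) = sin(61°)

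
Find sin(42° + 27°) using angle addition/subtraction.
sin(42° + 27°) = sin 42° cos 27° + cos 42° sin 27° = 0.9336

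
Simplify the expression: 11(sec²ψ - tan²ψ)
11(sec²ψ - tan²ψ) = 11 (using Pythagorean identity)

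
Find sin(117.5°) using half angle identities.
sin(117.5°) = √((1 - cos 235°)/2) = 0.887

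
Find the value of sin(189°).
sin(189°) = -0.1564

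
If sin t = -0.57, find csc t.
csc t = 1/sin t = -1.754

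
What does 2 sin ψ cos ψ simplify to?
2 sin ψ cos ψ = sin(2ψ) (using Double angle)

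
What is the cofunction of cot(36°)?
cot(36°) = tan(90° - 36°) = tan(54°)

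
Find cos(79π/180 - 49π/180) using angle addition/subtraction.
cos(79π/180 - 49π/180) = cos 79π/180 cos 49π/180 + sin 79π/180 sin 49π/180 = √3/2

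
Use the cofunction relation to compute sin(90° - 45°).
sin(90° - 45°) = cos(45°) = √2/2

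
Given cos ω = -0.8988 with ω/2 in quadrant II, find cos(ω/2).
cos(ω/2) = ±√((1 + cos ω)/2); negative since ω/2 ∈ QII, so cos(ω/2) = -0.2249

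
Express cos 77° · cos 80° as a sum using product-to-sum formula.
cos 77° cos 80° = (1/2)[cos(77°-80°) + cos(77°+80°)]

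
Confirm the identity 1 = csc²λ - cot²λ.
RHS = 1/sin²λ - cos²λ/sin²λ = (1 - cos²λ)/sin²λ = sin²λ/sin²λ = 1 = LHS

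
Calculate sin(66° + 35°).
sin(66° + 35°) = sin 66° cos 35° + cos 66° sin 35° = 0.9816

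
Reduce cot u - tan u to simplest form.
cot u - tan u = 2 cot(2u) (using Double angle)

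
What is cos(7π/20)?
cos(7π/20) = 0.454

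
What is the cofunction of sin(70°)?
sin(70°) = cos(90° - 70°) = cos(20°)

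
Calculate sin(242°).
sin(242°) = -0.8829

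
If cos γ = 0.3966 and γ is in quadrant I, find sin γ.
sin γ = 0.918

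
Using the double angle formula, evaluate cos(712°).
cos(712°) = cos²356° - sin²356° = 0.9903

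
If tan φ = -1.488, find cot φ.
cot φ = 1/tan φ = -0.672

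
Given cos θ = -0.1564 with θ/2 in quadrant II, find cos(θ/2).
cos(θ/2) = ±√((1 + cos θ)/2); negative since θ/2 ∈ QII, so cos(θ/2) = -0.6495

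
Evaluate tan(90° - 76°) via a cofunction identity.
tan(90° - 76°) = cot(76°) = 0.2493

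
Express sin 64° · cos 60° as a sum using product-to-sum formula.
sin 64° cos 60° = (1/2)[sin(64°+60°) + sin(64°-60°)]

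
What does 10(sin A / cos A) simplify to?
10(sin A / cos A) = 10(tan A) (using Quotient identity)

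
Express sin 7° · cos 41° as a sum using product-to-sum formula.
sin 7° cos 41° = (1/2)[sin(7°+41°) + sin(7°-41°)]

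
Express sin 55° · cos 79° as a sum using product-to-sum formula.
sin 55° cos 79° = (1/2)[sin(55°+79°) + sin(55°-79°)]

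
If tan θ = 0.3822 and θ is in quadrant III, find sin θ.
sin θ = -0.357 (using tan²θ + 1 = sec²θ)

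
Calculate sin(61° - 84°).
sin(61° - 84°) = sin 61° cos 84° - cos 61° sin 84° = -0.3907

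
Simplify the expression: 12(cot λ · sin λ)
12(cot λ · sin λ) = 12(cos λ) (using Quotient identity)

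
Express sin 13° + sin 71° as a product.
sin 13° + sin 71° = 2 sin(42°) cos(-29°)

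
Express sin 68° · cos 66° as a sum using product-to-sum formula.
sin 68° cos 66° = (1/2)[sin(68°+66°) + sin(68°-66°)]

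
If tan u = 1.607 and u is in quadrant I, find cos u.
cos u = 0.5283 (using tan²u + 1 = sec²u)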